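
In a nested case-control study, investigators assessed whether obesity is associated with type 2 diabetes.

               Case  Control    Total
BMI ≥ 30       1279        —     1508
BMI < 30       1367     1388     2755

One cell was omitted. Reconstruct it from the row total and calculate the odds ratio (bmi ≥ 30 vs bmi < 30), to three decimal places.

5.671

The missing cell is in the exposed row: 1508 − 1279 = 229.
So a = 1279, b = 229, c = 1367, d = 1388.
OR = (a·d)/(b·c) = (1279 × 1388) / (229 × 1367) = 1775252 / 313043 = 5.67095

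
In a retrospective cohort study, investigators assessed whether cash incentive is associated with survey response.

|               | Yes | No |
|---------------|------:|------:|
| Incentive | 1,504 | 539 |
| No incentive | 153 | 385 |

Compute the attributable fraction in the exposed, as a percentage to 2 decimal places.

Cells: a = 1504, b = 539, c = 153, d = 385.
Risk in exposed = 1504/2043 = 0.73617; risk in unexposed = 153/538 = 0.28439.
RR = 0.73617/0.28439 = 2.58863
AR% = (RR − 1)/RR × 100 = (2.58863 − 1)/2.58863 × 100 = 61.3696%

61.37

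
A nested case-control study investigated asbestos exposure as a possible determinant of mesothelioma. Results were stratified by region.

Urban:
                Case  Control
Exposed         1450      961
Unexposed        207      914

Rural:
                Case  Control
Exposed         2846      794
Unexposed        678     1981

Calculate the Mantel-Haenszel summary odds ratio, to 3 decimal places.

8.959

OR_MH = Σ(aᵢdᵢ/nᵢ) / Σ(bᵢcᵢ/nᵢ), where nᵢ is the stratum total.
Stratum 1 (Urban): n = 3532; a·d/n = 1450·914/3532 = 375.2265; b·c/n = 961·207/3532 = 56.3213
Stratum 2 (Rural): n = 6299; a·d/n = 2846·1981/6299 = 895.0510; b·c/n = 794·678/6299 = 85.4631
OR_MH = (375.2265 + 895.0510) / (56.3213 + 85.4631) = 1270.2775 / 141.7844 = 8.95922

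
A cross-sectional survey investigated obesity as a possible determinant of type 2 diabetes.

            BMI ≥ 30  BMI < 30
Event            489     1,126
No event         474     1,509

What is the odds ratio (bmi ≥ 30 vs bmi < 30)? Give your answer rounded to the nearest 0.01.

1.38

Reading the table with exposure as columns: a = 489 (BMI ≥ 30, case), b = 474 (BMI ≥ 30, non-case), c = 1126 (BMI < 30, case), d = 1509.
OR = (a·d)/(b·c) = (489 × 1509) / (474 × 1126) = 737901 / 533724 = 1.38255
The odds of type 2 diabetes are about 1.38 times as high in the bmi ≥ 30 group.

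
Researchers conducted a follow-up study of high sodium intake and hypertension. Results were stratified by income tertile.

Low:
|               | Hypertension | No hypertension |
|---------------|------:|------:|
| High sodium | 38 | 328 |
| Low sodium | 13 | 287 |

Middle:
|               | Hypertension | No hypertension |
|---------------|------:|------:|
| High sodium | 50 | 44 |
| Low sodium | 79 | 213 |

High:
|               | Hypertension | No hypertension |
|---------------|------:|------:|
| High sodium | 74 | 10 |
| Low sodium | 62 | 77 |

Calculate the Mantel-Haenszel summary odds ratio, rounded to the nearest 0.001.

OR_MH = Σ(aᵢdᵢ/nᵢ) / Σ(bᵢcᵢ/nᵢ), where nᵢ is the stratum total.
Stratum 1 (Low): n = 666; a·d/n = 38·287/666 = 16.3754; b·c/n = 328·13/666 = 6.4024
Stratum 2 (Middle): n = 386; a·d/n = 50·213/386 = 27.5907; b·c/n = 44·79/386 = 9.0052
Stratum 3 (High): n = 223; a·d/n = 74·77/223 = 25.5516; b·c/n = 10·62/223 = 2.7803
OR_MH = (16.3754 + 27.5907 + 25.5516) / (6.4024 + 9.0052 + 2.7803) = 69.5176 / 18.1879 = 3.82220

3.822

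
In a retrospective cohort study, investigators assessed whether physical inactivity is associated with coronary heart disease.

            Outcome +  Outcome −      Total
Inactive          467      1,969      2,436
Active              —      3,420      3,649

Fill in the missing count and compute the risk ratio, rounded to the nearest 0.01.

3.05

The missing cell is in the unexposed row: 3649 − 3420 = 229.
So a = 467, b = 1969, c = 229, d = 3420.
RR = [a/(a+b)] / [c/(c+d)] = (467/2436) / (229/3649) = 0.19171/0.06276 = 3.05477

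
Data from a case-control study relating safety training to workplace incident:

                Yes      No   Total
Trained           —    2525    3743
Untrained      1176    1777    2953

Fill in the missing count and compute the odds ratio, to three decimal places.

The missing cell is in the exposed row: 3743 − 2525 = 1218.
So a = 1218, b = 2525, c = 1176, d = 1777.
OR = (a·d)/(b·c) = (1218 × 1777) / (2525 × 1176) = 2164386 / 2969400 = 0.72890

0.729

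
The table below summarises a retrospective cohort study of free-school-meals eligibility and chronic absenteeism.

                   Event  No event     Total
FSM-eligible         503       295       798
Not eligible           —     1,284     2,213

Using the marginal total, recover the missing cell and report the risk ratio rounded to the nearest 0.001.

The missing cell is in the unexposed row: 2213 − 1284 = 929.
So a = 503, b = 295, c = 929, d = 1284.
RR = [a/(a+b)] / [c/(c+d)] = (503/798) / (929/2213) = 0.63033/0.41979 = 1.50152

1.502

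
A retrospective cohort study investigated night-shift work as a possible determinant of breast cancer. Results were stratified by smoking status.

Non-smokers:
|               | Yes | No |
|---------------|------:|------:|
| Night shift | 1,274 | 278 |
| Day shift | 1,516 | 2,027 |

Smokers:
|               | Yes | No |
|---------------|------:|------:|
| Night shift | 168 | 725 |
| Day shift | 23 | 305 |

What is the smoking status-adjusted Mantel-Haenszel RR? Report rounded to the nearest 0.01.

RR_MH = Σ(aᵢ·n₀ᵢ/nᵢ) / Σ(cᵢ·n₁ᵢ/nᵢ), with n₁ᵢ = aᵢ+bᵢ (exposed), n₀ᵢ = cᵢ+dᵢ (unexposed), nᵢ = n₁ᵢ+n₀ᵢ.
Stratum 1 (Non-smokers): n₁ = 1552, n₀ = 3543, n = 5095; a·n₀/n = 1274·3543/5095 = 885.9238; c·n₁/n = 1516·1552/5095 = 461.7923
Stratum 2 (Smokers): n₁ = 893, n₀ = 328, n = 1221; a·n₀/n = 168·328/1221 = 45.1302; c·n₁/n = 23·893/1221 = 16.8215
RR_MH = (885.9238 + 45.1302) / (461.7923 + 16.8215) = 931.0541 / 478.6138 = 1.94531

1.95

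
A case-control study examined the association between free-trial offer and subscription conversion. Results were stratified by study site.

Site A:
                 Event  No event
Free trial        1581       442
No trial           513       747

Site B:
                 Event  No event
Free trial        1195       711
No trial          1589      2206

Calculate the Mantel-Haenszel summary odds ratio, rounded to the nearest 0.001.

3.076

OR_MH = Σ(aᵢdᵢ/nᵢ) / Σ(bᵢcᵢ/nᵢ), where nᵢ is the stratum total.
Stratum 1 (Site A): n = 3283; a·d/n = 1581·747/3283 = 359.7341; b·c/n = 442·513/3283 = 69.0667
Stratum 2 (Site B): n = 5701; a·d/n = 1195·2206/5701 = 462.4048; b·c/n = 711·1589/5701 = 198.1721
OR_MH = (359.7341 + 462.4048) / (69.0667 + 198.1721) = 822.1389 / 267.2388 = 3.07642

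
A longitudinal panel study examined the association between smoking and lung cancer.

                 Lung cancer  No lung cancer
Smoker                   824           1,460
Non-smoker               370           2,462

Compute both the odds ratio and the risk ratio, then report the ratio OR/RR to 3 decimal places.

Cells: a = 824, b = 1460, c = 370, d = 2462.
OR = (824·2462)/(1460·370) = 2028688/540200 = 3.75544
Risk in exposed = 824/2284 = 0.36077; risk in unexposed = 370/2832 = 0.13065; RR = 2.76136
OR/RR = 3.75544 / 2.76136 = 1.36000
The outcome is not rare, so the OR lies further from 1 than the RR.

1.360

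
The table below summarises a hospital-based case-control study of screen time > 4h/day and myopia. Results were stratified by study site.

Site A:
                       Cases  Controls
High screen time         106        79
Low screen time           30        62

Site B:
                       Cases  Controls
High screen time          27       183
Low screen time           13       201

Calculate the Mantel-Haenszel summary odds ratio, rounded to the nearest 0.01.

OR_MH = Σ(aᵢdᵢ/nᵢ) / Σ(bᵢcᵢ/nᵢ), where nᵢ is the stratum total.
Stratum 1 (Site A): n = 277; a·d/n = 106·62/277 = 23.7256; b·c/n = 79·30/277 = 8.5560
Stratum 2 (Site B): n = 424; a·d/n = 27·201/424 = 12.7995; b·c/n = 183·13/424 = 5.6108
OR_MH = (23.7256 + 12.7995) / (8.5560 + 5.6108) = 36.5252 / 14.1668 = 2.57822

2.58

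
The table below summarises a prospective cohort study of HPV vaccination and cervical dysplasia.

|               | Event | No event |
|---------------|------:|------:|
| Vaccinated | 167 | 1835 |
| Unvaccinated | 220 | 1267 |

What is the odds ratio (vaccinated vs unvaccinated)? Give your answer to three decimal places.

0.524

Cells: a = 167, b = 1835, c = 220, d = 1267.
OR = (a·d)/(b·c) = (167 × 1267) / (1835 × 220) = 211589 / 403700 = 0.52412
Exposure is associated with lower odds of cervical dysplasia (OR = 0.52 < 1).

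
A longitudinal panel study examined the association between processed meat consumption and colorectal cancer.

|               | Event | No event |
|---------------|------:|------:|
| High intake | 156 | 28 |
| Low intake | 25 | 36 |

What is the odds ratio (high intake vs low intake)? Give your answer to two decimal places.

8.02

Cells: a = 156, b = 28, c = 25, d = 36.
OR = (a·d)/(b·c) = (156 × 36) / (28 × 25) = 5616 / 700 = 8.02286
The odds of colorectal cancer are about 8.02 times as high in the high intake group.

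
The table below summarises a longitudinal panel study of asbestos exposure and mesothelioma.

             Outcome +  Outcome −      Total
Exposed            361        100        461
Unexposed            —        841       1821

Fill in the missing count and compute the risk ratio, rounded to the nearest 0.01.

1.46

The missing cell is in the unexposed row: 1821 − 841 = 980.
So a = 361, b = 100, c = 980, d = 841.
RR = [a/(a+b)] / [c/(c+d)] = (361/461) / (980/1821) = 0.78308/0.53817 = 1.45509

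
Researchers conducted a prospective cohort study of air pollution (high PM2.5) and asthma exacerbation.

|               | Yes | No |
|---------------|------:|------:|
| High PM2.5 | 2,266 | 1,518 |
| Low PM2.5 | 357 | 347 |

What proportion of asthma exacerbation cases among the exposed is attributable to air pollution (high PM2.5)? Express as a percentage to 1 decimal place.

15.3

Cells: a = 2266, b = 1518, c = 357, d = 347.
Risk in exposed = 2266/3784 = 0.59884; risk in unexposed = 357/704 = 0.50710.
RR = 0.59884/0.50710 = 1.18090
AR% = (RR − 1)/RR × 100 = (1.18090 − 1)/1.18090 × 100 = 15.3188%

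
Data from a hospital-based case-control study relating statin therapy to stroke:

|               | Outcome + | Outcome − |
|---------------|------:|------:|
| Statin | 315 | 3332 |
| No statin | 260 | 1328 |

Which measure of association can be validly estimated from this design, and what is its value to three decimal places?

Cells: a = 315, b = 3332, c = 260, d = 1328.
This is a hospital-based case-control study: participants were sampled on outcome status, so risks in the source population cannot be estimated directly — relative risk is not valid here. The odds ratio is the appropriate measure.
OR = (a·d)/(b·c) = (315 × 1328) / (3332 × 260) = 418320 / 866320 = 0.48287

0.483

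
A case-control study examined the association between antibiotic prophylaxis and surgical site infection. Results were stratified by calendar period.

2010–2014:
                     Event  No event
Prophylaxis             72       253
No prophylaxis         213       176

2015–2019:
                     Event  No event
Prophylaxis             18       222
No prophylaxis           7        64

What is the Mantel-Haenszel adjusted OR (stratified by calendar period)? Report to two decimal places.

OR_MH = Σ(aᵢdᵢ/nᵢ) / Σ(bᵢcᵢ/nᵢ), where nᵢ is the stratum total.
Stratum 1 (2010–2014): n = 714; a·d/n = 72·176/714 = 17.7479; b·c/n = 253·213/714 = 75.4748
Stratum 2 (2015–2019): n = 311; a·d/n = 18·64/311 = 3.7042; b·c/n = 222·7/311 = 4.9968
OR_MH = (17.7479 + 3.7042) / (75.4748 + 4.9968) = 21.4521 / 80.4716 = 0.26658

0.27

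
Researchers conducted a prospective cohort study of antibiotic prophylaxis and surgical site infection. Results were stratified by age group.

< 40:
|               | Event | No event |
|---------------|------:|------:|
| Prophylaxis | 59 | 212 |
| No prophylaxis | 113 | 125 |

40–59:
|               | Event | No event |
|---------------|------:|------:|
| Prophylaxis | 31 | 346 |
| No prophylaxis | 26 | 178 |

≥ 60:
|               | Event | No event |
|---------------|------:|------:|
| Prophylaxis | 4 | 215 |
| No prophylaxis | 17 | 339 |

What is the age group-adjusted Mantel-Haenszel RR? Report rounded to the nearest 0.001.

RR_MH = Σ(aᵢ·n₀ᵢ/nᵢ) / Σ(cᵢ·n₁ᵢ/nᵢ), with n₁ᵢ = aᵢ+bᵢ (exposed), n₀ᵢ = cᵢ+dᵢ (unexposed), nᵢ = n₁ᵢ+n₀ᵢ.
Stratum 1 (< 40): n₁ = 271, n₀ = 238, n = 509; a·n₀/n = 59·238/509 = 27.5874; c·n₁/n = 113·271/509 = 60.1631
Stratum 2 (40–59): n₁ = 377, n₀ = 204, n = 581; a·n₀/n = 31·204/581 = 10.8847; c·n₁/n = 26·377/581 = 16.8709
Stratum 3 (≥ 60): n₁ = 219, n₀ = 356, n = 575; a·n₀/n = 4·356/575 = 2.4765; c·n₁/n = 17·219/575 = 6.4748
RR_MH = (27.5874 + 10.8847 + 2.4765) / (60.1631 + 16.8709 + 6.4748) = 40.9486 / 83.5088 = 0.49035

0.490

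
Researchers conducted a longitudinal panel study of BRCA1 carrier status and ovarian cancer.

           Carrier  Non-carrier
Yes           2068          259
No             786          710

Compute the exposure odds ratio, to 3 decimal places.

7.213

Reading the table with exposure as columns: a = 2068 (Carrier, case), b = 786 (Carrier, non-case), c = 259 (Non-carrier, case), d = 710.
OR = (a·d)/(b·c) = (2068 × 710) / (786 × 259) = 1468280 / 203574 = 7.21251
The odds of ovarian cancer are about 7.21 times as high in the carrier group.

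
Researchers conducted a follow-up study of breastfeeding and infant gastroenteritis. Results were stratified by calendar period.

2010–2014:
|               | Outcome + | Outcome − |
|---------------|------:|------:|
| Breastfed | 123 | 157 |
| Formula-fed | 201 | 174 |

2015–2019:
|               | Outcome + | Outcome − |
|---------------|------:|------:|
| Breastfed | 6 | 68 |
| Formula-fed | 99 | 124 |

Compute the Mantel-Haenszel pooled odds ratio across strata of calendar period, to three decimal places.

0.497

OR_MH = Σ(aᵢdᵢ/nᵢ) / Σ(bᵢcᵢ/nᵢ), where nᵢ is the stratum total.
Stratum 1 (2010–2014): n = 655; a·d/n = 123·174/655 = 32.6748; b·c/n = 157·201/655 = 48.1786
Stratum 2 (2015–2019): n = 297; a·d/n = 6·124/297 = 2.5051; b·c/n = 68·99/297 = 22.6667
OR_MH = (32.6748 + 2.5051) / (48.1786 + 22.6667) = 35.1799 / 70.8453 = 0.49657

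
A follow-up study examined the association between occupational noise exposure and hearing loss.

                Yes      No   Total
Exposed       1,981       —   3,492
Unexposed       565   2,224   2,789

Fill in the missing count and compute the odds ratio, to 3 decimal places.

5.161

The missing cell is in the exposed row: 3492 − 1981 = 1511.
So a = 1981, b = 1511, c = 565, d = 2224.
OR = (a·d)/(b·c) = (1981 × 2224) / (1511 × 565) = 4405744 / 853715 = 5.16067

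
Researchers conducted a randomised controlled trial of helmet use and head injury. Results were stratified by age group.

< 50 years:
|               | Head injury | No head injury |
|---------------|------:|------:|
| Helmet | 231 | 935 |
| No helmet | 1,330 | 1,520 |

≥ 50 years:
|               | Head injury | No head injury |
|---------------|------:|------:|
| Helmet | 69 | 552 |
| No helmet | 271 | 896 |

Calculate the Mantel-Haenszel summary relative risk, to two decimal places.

0.44

RR_MH = Σ(aᵢ·n₀ᵢ/nᵢ) / Σ(cᵢ·n₁ᵢ/nᵢ), with n₁ᵢ = aᵢ+bᵢ (exposed), n₀ᵢ = cᵢ+dᵢ (unexposed), nᵢ = n₁ᵢ+n₀ᵢ.
Stratum 1 (< 50 years): n₁ = 1166, n₀ = 2850, n = 4016; a·n₀/n = 231·2850/4016 = 163.9318; c·n₁/n = 1330·1166/4016 = 386.1504
Stratum 2 (≥ 50 years): n₁ = 621, n₀ = 1167, n = 1788; a·n₀/n = 69·1167/1788 = 45.0352; c·n₁/n = 271·621/1788 = 94.1225
RR_MH = (163.9318 + 45.0352) / (386.1504 + 94.1225) = 208.9670 / 480.2729 = 0.43510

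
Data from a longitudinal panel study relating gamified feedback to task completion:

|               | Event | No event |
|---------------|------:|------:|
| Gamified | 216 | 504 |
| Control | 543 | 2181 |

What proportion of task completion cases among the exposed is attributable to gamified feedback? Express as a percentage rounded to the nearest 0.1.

Cells: a = 216, b = 504, c = 543, d = 2181.
Risk in exposed = 216/720 = 0.30000; risk in unexposed = 543/2724 = 0.19934.
RR = 0.30000/0.19934 = 1.50497
AR% = (RR − 1)/RR × 100 = (1.50497 − 1)/1.50497 × 100 = 33.5536%

33.6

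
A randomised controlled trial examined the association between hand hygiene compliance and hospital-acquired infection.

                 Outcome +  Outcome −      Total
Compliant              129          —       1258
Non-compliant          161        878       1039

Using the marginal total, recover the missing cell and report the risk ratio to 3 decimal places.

0.662

The missing cell is in the exposed row: 1258 − 129 = 1129.
So a = 129, b = 1129, c = 161, d = 878.
RR = [a/(a+b)] / [c/(c+d)] = (129/1258) / (161/1039) = 0.10254/0.15496 = 0.66176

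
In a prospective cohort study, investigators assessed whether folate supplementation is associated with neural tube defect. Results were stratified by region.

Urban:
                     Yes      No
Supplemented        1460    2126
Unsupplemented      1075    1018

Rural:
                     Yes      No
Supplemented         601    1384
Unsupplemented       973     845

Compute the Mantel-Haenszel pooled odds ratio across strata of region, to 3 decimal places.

0.522

OR_MH = Σ(aᵢdᵢ/nᵢ) / Σ(bᵢcᵢ/nᵢ), where nᵢ is the stratum total.
Stratum 1 (Urban): n = 5679; a·d/n = 1460·1018/5679 = 261.7151; b·c/n = 2126·1075/5679 = 402.4388
Stratum 2 (Rural): n = 3803; a·d/n = 601·845/3803 = 133.5380; b·c/n = 1384·973/3803 = 354.0973
OR_MH = (261.7151 + 133.5380) / (402.4388 + 354.0973) = 395.2531 / 756.5361 = 0.52245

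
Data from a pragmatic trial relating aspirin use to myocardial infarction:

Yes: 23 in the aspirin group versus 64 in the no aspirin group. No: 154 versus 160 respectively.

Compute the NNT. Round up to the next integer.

Risk in treated group = 23/177 = 0.12994; risk in control = 64/224 = 0.28571.
Absolute risk reduction = 0.28571 − 0.12994 = 0.15577
NNT = 1 / ARR = 1 / 0.15577 = 6.420 → round up → 7

7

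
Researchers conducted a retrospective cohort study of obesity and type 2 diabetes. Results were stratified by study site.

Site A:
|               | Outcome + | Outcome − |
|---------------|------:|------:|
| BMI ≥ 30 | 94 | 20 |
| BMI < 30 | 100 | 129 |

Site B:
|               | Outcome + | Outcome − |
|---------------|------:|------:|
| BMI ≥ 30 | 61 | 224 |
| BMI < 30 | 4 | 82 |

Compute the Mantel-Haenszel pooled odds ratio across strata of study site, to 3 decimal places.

OR_MH = Σ(aᵢdᵢ/nᵢ) / Σ(bᵢcᵢ/nᵢ), where nᵢ is the stratum total.
Stratum 1 (Site A): n = 343; a·d/n = 94·129/343 = 35.3528; b·c/n = 20·100/343 = 5.8309
Stratum 2 (Site B): n = 371; a·d/n = 61·82/371 = 13.4825; b·c/n = 224·4/371 = 2.4151
OR_MH = (35.3528 + 13.4825) / (5.8309 + 2.4151) = 48.8352 / 8.2460 = 5.92230

5.922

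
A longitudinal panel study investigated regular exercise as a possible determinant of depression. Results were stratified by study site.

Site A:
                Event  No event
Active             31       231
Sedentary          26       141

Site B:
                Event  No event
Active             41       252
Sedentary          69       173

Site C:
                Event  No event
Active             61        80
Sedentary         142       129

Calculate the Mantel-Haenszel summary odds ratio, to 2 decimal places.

0.57

OR_MH = Σ(aᵢdᵢ/nᵢ) / Σ(bᵢcᵢ/nᵢ), where nᵢ is the stratum total.
Stratum 1 (Site A): n = 429; a·d/n = 31·141/429 = 10.1888; b·c/n = 231·26/429 = 14.0000
Stratum 2 (Site B): n = 535; a·d/n = 41·173/535 = 13.2579; b·c/n = 252·69/535 = 32.5009
Stratum 3 (Site C): n = 412; a·d/n = 61·129/412 = 19.0995; b·c/n = 80·142/412 = 27.5728
OR_MH = (10.1888 + 13.2579 + 19.0995) / (14.0000 + 32.5009 + 27.5728) = 42.5463 / 74.0738 = 0.57438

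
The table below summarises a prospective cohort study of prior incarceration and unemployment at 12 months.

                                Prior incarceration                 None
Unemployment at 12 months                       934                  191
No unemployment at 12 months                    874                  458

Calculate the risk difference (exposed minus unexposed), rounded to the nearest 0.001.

0.222

Reading the table with exposure as columns: a = 934 (Prior incarceration, case), b = 874 (Prior incarceration, non-case), c = 191 (None, case), d = 458.
Risk in exposed = 934/1808 = 0.516593; risk in unexposed = 191/649 = 0.294299.
Risk difference = 0.516593 − 0.294299 = 0.222294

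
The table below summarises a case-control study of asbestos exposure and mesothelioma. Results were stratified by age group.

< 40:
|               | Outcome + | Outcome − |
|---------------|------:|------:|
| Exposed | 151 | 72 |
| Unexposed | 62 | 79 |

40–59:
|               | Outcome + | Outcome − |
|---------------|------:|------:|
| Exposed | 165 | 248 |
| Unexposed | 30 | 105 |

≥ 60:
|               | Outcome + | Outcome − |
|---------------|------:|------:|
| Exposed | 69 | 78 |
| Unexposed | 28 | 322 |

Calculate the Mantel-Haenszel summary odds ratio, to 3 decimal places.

OR_MH = Σ(aᵢdᵢ/nᵢ) / Σ(bᵢcᵢ/nᵢ), where nᵢ is the stratum total.
Stratum 1 (< 40): n = 364; a·d/n = 151·79/364 = 32.7720; b·c/n = 72·62/364 = 12.2637
Stratum 2 (40–59): n = 548; a·d/n = 165·105/548 = 31.6150; b·c/n = 248·30/548 = 13.5766
Stratum 3 (≥ 60): n = 497; a·d/n = 69·322/497 = 44.7042; b·c/n = 78·28/497 = 4.3944
OR_MH = (32.7720 + 31.6150 + 44.7042) / (12.2637 + 13.5766 + 4.3944) = 109.0912 / 30.2347 = 3.60814

3.608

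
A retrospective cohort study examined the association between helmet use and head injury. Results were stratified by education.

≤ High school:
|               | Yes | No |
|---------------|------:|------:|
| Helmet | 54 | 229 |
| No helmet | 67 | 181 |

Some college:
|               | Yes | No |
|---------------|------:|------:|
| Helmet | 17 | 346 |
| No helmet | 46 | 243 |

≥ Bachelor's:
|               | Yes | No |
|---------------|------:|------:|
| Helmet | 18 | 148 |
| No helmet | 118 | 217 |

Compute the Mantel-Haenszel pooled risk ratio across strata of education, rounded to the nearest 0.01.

0.45

RR_MH = Σ(aᵢ·n₀ᵢ/nᵢ) / Σ(cᵢ·n₁ᵢ/nᵢ), with n₁ᵢ = aᵢ+bᵢ (exposed), n₀ᵢ = cᵢ+dᵢ (unexposed), nᵢ = n₁ᵢ+n₀ᵢ.
Stratum 1 (≤ High school): n₁ = 283, n₀ = 248, n = 531; a·n₀/n = 54·248/531 = 25.2203; c·n₁/n = 67·283/531 = 35.7081
Stratum 2 (Some college): n₁ = 363, n₀ = 289, n = 652; a·n₀/n = 17·289/652 = 7.5353; c·n₁/n = 46·363/652 = 25.6104
Stratum 3 (≥ Bachelor's): n₁ = 166, n₀ = 335, n = 501; a·n₀/n = 18·335/501 = 12.0359; c·n₁/n = 118·166/501 = 39.0978
RR_MH = (25.2203 + 7.5353 + 12.0359) / (35.7081 + 25.6104 + 39.0978) = 44.7915 / 100.4163 = 0.44606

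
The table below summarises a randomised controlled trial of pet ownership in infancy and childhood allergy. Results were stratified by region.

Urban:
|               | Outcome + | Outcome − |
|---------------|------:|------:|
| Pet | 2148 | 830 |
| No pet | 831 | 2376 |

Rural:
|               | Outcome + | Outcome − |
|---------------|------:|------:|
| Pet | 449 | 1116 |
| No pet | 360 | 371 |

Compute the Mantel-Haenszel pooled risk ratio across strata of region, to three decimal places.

RR_MH = Σ(aᵢ·n₀ᵢ/nᵢ) / Σ(cᵢ·n₁ᵢ/nᵢ), with n₁ᵢ = aᵢ+bᵢ (exposed), n₀ᵢ = cᵢ+dᵢ (unexposed), nᵢ = n₁ᵢ+n₀ᵢ.
Stratum 1 (Urban): n₁ = 2978, n₀ = 3207, n = 6185; a·n₀/n = 2148·3207/6185 = 1113.7649; c·n₁/n = 831·2978/6185 = 400.1161
Stratum 2 (Rural): n₁ = 1565, n₀ = 731, n = 2296; a·n₀/n = 449·731/2296 = 142.9525; c·n₁/n = 360·1565/2296 = 245.3833
RR_MH = (1113.7649 + 142.9525) / (400.1161 + 245.3833) = 1256.7174 / 645.4994 = 1.94689

1.947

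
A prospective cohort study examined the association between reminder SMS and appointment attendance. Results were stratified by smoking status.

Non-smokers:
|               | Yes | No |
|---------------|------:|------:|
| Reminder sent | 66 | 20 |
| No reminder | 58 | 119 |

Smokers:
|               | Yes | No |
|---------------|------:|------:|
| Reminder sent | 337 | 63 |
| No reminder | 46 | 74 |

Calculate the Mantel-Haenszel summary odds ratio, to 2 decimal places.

7.79

OR_MH = Σ(aᵢdᵢ/nᵢ) / Σ(bᵢcᵢ/nᵢ), where nᵢ is the stratum total.
Stratum 1 (Non-smokers): n = 263; a·d/n = 66·119/263 = 29.8631; b·c/n = 20·58/263 = 4.4106
Stratum 2 (Smokers): n = 520; a·d/n = 337·74/520 = 47.9577; b·c/n = 63·46/520 = 5.5731
OR_MH = (29.8631 + 47.9577) / (4.4106 + 5.5731) = 77.8208 / 9.9837 = 7.79477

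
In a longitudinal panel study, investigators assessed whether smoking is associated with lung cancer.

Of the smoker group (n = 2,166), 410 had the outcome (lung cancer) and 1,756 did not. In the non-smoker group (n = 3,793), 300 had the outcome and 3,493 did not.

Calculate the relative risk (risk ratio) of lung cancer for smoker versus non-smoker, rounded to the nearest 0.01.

From the description: a = 410, b = 1756, c = 300, d = 3493.
Risk in exposed = 410/2166 = 0.18929; risk in unexposed = 300/3793 = 0.07909.
RR = 0.18929 / 0.07909 = 2.39324
The risk among the exposed is 2.39 times that among the unexposed.

2.39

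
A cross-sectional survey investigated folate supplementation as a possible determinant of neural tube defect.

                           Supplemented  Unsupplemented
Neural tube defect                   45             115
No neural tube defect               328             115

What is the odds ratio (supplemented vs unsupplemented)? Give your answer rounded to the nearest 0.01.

Reading the table with exposure as columns: a = 45 (Supplemented, case), b = 328 (Supplemented, non-case), c = 115 (Unsupplemented, case), d = 115.
OR = (a·d)/(b·c) = (45 × 115) / (328 × 115) = 5175 / 37720 = 0.13720
Exposure is associated with lower odds of neural tube defect (OR = 0.14 < 1).

0.14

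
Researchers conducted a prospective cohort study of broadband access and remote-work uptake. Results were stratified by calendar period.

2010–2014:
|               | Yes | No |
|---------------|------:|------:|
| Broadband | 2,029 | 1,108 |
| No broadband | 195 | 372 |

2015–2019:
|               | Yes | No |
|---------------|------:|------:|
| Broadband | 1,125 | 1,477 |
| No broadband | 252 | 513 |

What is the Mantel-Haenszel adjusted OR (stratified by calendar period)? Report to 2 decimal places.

OR_MH = Σ(aᵢdᵢ/nᵢ) / Σ(bᵢcᵢ/nᵢ), where nᵢ is the stratum total.
Stratum 1 (2010–2014): n = 3704; a·d/n = 2029·372/3704 = 203.7765; b·c/n = 1108·195/3704 = 58.3315
Stratum 2 (2015–2019): n = 3367; a·d/n = 1125·513/3367 = 171.4063; b·c/n = 1477·252/3367 = 110.5447
OR_MH = (203.7765 + 171.4063) / (58.3315 + 110.5447) = 375.1828 / 168.8762 = 2.22164

2.22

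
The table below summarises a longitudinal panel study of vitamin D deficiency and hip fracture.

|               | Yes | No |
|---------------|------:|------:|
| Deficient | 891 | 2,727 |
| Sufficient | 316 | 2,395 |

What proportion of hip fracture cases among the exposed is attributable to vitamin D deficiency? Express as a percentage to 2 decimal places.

Cells: a = 891, b = 2727, c = 316, d = 2395.
Risk in exposed = 891/3618 = 0.24627; risk in unexposed = 316/2711 = 0.11656.
RR = 0.24627/0.11656 = 2.11277
AR% = (RR − 1)/RR × 100 = (2.11277 − 1)/2.11277 × 100 = 52.6687%

52.67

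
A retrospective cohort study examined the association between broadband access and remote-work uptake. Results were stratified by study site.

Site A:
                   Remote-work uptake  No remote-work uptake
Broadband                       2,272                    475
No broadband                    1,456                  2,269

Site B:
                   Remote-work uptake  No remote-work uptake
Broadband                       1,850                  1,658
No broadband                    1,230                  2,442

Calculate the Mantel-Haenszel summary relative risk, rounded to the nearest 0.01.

1.85

RR_MH = Σ(aᵢ·n₀ᵢ/nᵢ) / Σ(cᵢ·n₁ᵢ/nᵢ), with n₁ᵢ = aᵢ+bᵢ (exposed), n₀ᵢ = cᵢ+dᵢ (unexposed), nᵢ = n₁ᵢ+n₀ᵢ.
Stratum 1 (Site A): n₁ = 2747, n₀ = 3725, n = 6472; a·n₀/n = 2272·3725/6472 = 1307.6638; c·n₁/n = 1456·2747/6472 = 617.9901
Stratum 2 (Site B): n₁ = 3508, n₀ = 3672, n = 7180; a·n₀/n = 1850·3672/7180 = 946.1281; c·n₁/n = 1230·3508/7180 = 600.9526
RR_MH = (1307.6638 + 946.1281) / (617.9901 + 600.9526) = 2253.7919 / 1218.9428 = 1.84897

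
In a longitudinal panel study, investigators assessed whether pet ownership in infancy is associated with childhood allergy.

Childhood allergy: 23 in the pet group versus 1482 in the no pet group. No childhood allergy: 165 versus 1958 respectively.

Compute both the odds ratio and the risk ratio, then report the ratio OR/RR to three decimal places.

0.649

From the description: a = 23, b = 165, c = 1482, d = 1958.
OR = (23·1958)/(165·1482) = 45034/244530 = 0.18417
Risk in exposed = 23/188 = 0.12234; risk in unexposed = 1482/3440 = 0.43081; RR = 0.28398
OR/RR = 0.18417 / 0.28398 = 0.64853
The outcome is not rare, so the OR lies further from 1 than the RR.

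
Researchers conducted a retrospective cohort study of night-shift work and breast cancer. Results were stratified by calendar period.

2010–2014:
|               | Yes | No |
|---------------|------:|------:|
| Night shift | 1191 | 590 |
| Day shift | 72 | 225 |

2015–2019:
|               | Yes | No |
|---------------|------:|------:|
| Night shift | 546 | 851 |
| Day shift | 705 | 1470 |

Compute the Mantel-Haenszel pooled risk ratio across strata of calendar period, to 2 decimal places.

RR_MH = Σ(aᵢ·n₀ᵢ/nᵢ) / Σ(cᵢ·n₁ᵢ/nᵢ), with n₁ᵢ = aᵢ+bᵢ (exposed), n₀ᵢ = cᵢ+dᵢ (unexposed), nᵢ = n₁ᵢ+n₀ᵢ.
Stratum 1 (2010–2014): n₁ = 1781, n₀ = 297, n = 2078; a·n₀/n = 1191·297/2078 = 170.2247; c·n₁/n = 72·1781/2078 = 61.7093
Stratum 2 (2015–2019): n₁ = 1397, n₀ = 2175, n = 3572; a·n₀/n = 546·2175/3572 = 332.4608; c·n₁/n = 705·1397/3572 = 275.7237
RR_MH = (170.2247 + 332.4608) / (61.7093 + 275.7237) = 502.6855 / 337.4330 = 1.48973

1.49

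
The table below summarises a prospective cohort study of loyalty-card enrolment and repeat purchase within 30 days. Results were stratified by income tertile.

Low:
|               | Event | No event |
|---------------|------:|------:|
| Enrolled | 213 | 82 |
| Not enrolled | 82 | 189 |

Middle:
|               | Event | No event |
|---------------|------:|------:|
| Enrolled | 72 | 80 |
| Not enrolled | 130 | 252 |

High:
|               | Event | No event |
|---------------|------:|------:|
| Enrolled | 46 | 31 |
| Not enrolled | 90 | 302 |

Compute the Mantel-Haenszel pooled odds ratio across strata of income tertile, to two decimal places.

3.61

OR_MH = Σ(aᵢdᵢ/nᵢ) / Σ(bᵢcᵢ/nᵢ), where nᵢ is the stratum total.
Stratum 1 (Low): n = 566; a·d/n = 213·189/566 = 71.1254; b·c/n = 82·82/566 = 11.8799
Stratum 2 (Middle): n = 534; a·d/n = 72·252/534 = 33.9775; b·c/n = 80·130/534 = 19.4757
Stratum 3 (High): n = 469; a·d/n = 46·302/469 = 29.6205; b·c/n = 31·90/469 = 5.9488
OR_MH = (71.1254 + 33.9775 + 29.6205) / (11.8799 + 19.4757 + 5.9488) = 134.7234 / 37.3043 = 3.61147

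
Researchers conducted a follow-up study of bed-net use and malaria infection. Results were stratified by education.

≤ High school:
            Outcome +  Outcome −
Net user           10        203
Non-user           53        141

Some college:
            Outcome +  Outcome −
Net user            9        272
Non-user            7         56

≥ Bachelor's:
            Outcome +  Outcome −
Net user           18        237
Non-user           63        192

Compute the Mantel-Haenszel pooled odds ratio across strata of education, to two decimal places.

OR_MH = Σ(aᵢdᵢ/nᵢ) / Σ(bᵢcᵢ/nᵢ), where nᵢ is the stratum total.
Stratum 1 (≤ High school): n = 407; a·d/n = 10·141/407 = 3.4644; b·c/n = 203·53/407 = 26.4349
Stratum 2 (Some college): n = 344; a·d/n = 9·56/344 = 1.4651; b·c/n = 272·7/344 = 5.5349
Stratum 3 (≥ Bachelor's): n = 510; a·d/n = 18·192/510 = 6.7765; b·c/n = 237·63/510 = 29.2765
OR_MH = (3.4644 + 1.4651 + 6.7765) / (26.4349 + 5.5349 + 29.2765) = 11.7060 / 61.2462 = 0.19113

0.19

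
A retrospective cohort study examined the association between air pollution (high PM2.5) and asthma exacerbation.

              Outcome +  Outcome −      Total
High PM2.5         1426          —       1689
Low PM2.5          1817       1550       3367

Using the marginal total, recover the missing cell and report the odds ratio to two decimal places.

The missing cell is in the exposed row: 1689 − 1426 = 263.
So a = 1426, b = 263, c = 1817, d = 1550.
OR = (a·d)/(b·c) = (1426 × 1550) / (263 × 1817) = 2210300 / 477871 = 4.62531

4.63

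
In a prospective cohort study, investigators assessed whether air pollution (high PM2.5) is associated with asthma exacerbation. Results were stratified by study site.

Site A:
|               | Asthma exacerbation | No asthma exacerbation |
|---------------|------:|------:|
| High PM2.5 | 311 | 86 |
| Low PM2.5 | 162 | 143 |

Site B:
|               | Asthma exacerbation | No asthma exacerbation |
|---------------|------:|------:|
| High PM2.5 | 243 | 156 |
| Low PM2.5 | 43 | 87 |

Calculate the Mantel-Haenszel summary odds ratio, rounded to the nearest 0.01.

OR_MH = Σ(aᵢdᵢ/nᵢ) / Σ(bᵢcᵢ/nᵢ), where nᵢ is the stratum total.
Stratum 1 (Site A): n = 702; a·d/n = 311·143/702 = 63.3519; b·c/n = 86·162/702 = 19.8462
Stratum 2 (Site B): n = 529; a·d/n = 243·87/529 = 39.9641; b·c/n = 156·43/529 = 12.6805
OR_MH = (63.3519 + 39.9641) / (19.8462 + 12.6805) = 103.3159 / 32.5267 = 3.17634

3.18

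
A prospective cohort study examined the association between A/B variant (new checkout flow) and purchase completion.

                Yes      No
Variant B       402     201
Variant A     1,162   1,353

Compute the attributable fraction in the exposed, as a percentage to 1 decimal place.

Cells: a = 402, b = 201, c = 1162, d = 1353.
Risk in exposed = 402/603 = 0.66667; risk in unexposed = 1162/2515 = 0.46203.
RR = 0.66667/0.46203 = 1.44291
AR% = (RR − 1)/RR × 100 = (1.44291 − 1)/1.44291 × 100 = 30.6958%

30.7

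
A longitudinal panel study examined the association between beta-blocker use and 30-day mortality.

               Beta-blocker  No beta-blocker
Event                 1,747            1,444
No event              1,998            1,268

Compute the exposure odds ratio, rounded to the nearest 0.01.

0.77

Reading the table with exposure as columns: a = 1747 (Beta-blocker, case), b = 1998 (Beta-blocker, non-case), c = 1444 (No beta-blocker, case), d = 1268.
OR = (a·d)/(b·c) = (1747 × 1268) / (1998 × 1444) = 2215196 / 2885112 = 0.76780
Exposure is associated with lower odds of 30-day mortality (OR = 0.77 < 1).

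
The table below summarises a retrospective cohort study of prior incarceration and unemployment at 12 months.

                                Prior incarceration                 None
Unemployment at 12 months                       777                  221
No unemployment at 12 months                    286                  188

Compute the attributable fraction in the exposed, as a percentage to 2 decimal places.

26.08

Reading the table with exposure as columns: a = 777 (Prior incarceration, case), b = 286 (Prior incarceration, non-case), c = 221 (None, case), d = 188.
Risk in exposed = 777/1063 = 0.73095; risk in unexposed = 221/409 = 0.54034.
RR = 0.73095/0.54034 = 1.35275
AR% = (RR − 1)/RR × 100 = (1.35275 − 1)/1.35275 × 100 = 26.0767%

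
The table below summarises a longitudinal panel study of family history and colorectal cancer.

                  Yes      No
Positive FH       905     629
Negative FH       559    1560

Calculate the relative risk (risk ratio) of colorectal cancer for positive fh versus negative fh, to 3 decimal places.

Cells: a = 905, b = 629, c = 559, d = 1560.
Risk in exposed = 905/1534 = 0.58996; risk in unexposed = 559/2119 = 0.26380.
RR = 0.58996 / 0.26380 = 2.23636
The risk among the exposed is 2.24 times that among the unexposed.

2.236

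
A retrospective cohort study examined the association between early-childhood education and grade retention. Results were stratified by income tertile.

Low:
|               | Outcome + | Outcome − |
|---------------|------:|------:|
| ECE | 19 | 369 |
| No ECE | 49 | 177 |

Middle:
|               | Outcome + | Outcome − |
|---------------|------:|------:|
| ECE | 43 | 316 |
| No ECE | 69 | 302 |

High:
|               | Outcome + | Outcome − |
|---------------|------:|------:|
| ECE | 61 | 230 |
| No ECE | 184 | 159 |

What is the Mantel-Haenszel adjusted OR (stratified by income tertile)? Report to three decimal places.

OR_MH = Σ(aᵢdᵢ/nᵢ) / Σ(bᵢcᵢ/nᵢ), where nᵢ is the stratum total.
Stratum 1 (Low): n = 614; a·d/n = 19·177/614 = 5.4772; b·c/n = 369·49/614 = 29.4479
Stratum 2 (Middle): n = 730; a·d/n = 43·302/730 = 17.7890; b·c/n = 316·69/730 = 29.8685
Stratum 3 (High): n = 634; a·d/n = 61·159/634 = 15.2981; b·c/n = 230·184/634 = 66.7508
OR_MH = (5.4772 + 17.7890 + 15.2981) / (29.4479 + 29.8685 + 66.7508) = 38.5643 / 126.0672 = 0.30590

0.306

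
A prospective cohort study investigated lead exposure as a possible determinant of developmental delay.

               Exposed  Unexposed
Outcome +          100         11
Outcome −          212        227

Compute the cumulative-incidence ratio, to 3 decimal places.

6.935

Reading the table with exposure as columns: a = 100 (Exposed, case), b = 212 (Exposed, non-case), c = 11 (Unexposed, case), d = 227.
Risk in exposed = 100/312 = 0.32051; risk in unexposed = 11/238 = 0.04622.
RR = 0.32051 / 0.04622 = 6.93473
The risk among the exposed is 6.93 times that among the unexposed.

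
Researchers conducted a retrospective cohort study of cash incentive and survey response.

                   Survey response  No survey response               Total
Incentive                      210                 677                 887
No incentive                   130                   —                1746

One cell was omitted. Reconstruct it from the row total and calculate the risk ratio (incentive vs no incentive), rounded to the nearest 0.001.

The missing cell is in the unexposed row: 1746 − 130 = 1616.
So a = 210, b = 677, c = 130, d = 1616.
RR = [a/(a+b)] / [c/(c+d)] = (210/887) / (130/1746) = 0.23675/0.07446 = 3.17978

3.180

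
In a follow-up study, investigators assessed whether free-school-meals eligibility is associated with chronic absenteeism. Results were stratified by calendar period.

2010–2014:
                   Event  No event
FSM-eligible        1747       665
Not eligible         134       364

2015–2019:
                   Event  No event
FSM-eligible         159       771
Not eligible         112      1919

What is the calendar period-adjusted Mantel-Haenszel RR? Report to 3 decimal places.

2.790

RR_MH = Σ(aᵢ·n₀ᵢ/nᵢ) / Σ(cᵢ·n₁ᵢ/nᵢ), with n₁ᵢ = aᵢ+bᵢ (exposed), n₀ᵢ = cᵢ+dᵢ (unexposed), nᵢ = n₁ᵢ+n₀ᵢ.
Stratum 1 (2010–2014): n₁ = 2412, n₀ = 498, n = 2910; a·n₀/n = 1747·498/2910 = 298.9711; c·n₁/n = 134·2412/2910 = 111.0680
Stratum 2 (2015–2019): n₁ = 930, n₀ = 2031, n = 2961; a·n₀/n = 159·2031/2961 = 109.0608; c·n₁/n = 112·930/2961 = 35.1773
RR_MH = (298.9711 + 109.0608) / (111.0680 + 35.1773) = 408.0319 / 146.2453 = 2.79005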